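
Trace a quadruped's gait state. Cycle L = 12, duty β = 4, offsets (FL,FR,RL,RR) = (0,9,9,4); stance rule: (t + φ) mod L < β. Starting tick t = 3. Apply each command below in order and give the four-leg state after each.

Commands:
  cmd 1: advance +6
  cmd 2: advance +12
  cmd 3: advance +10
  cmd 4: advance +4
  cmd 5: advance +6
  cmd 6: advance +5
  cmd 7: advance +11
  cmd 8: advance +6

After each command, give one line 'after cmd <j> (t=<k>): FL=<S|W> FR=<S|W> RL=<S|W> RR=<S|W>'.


start t=3: FL=S FR=S RL=S RR=W
cmd 1: advance +6 → t=9, phase=(9,6,6,1) → FL=W FR=W RL=W RR=S
cmd 2: advance +12 → t=21, phase=(9,6,6,1) → FL=W FR=W RL=W RR=S
cmd 3: advance +10 → t=31, phase=(7,4,4,11) → FL=W FR=W RL=W RR=W
cmd 4: advance +4 → t=35, phase=(11,8,8,3) → FL=W FR=W RL=W RR=S
cmd 5: advance +6 → t=41, phase=(5,2,2,9) → FL=W FR=S RL=S RR=W
cmd 6: advance +5 → t=46, phase=(10,7,7,2) → FL=W FR=W RL=W RR=S
cmd 7: advance +11 → t=57, phase=(9,6,6,1) → FL=W FR=W RL=W RR=S
cmd 8: advance +6 → t=63, phase=(3,0,0,7) → FL=S FR=S RL=S RR=W

after cmd 1 (t=9): FL=W FR=W RL=W RR=S
after cmd 2 (t=21): FL=W FR=W RL=W RR=S
after cmd 3 (t=31): FL=W FR=W RL=W RR=W
after cmd 4 (t=35): FL=W FR=W RL=W RR=S
after cmd 5 (t=41): FL=W FR=S RL=S RR=W
after cmd 6 (t=46): FL=W FR=W RL=W RR=S
after cmd 7 (t=57): FL=W FR=W RL=W RR=S
after cmd 8 (t=63): FL=S FR=S RL=S RR=W


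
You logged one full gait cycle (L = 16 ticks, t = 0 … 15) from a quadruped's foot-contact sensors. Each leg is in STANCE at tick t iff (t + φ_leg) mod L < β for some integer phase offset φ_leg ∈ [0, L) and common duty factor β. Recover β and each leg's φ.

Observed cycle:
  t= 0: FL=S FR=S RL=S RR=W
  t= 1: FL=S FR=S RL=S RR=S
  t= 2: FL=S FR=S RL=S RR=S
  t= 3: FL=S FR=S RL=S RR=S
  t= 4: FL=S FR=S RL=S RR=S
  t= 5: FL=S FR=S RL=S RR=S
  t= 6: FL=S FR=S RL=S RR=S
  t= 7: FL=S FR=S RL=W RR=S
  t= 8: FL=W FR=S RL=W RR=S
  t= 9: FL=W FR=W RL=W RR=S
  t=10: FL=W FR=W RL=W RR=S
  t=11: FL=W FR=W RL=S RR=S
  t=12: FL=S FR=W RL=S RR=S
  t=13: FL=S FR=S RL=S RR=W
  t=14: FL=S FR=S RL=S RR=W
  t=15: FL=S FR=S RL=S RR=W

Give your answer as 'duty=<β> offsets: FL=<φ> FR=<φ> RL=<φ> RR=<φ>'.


duty β = stance ticks per leg = 12
FL: stance ticks = 12; W→S at t=12 → φ=4
FR: stance ticks = 12; W→S at t=13 → φ=3
RL: stance ticks = 12; W→S at t=11 → φ=5
RR: stance ticks = 12; W→S at t=1 → φ=15

duty=12 offsets: FL=4 FR=3 RL=5 RR=15


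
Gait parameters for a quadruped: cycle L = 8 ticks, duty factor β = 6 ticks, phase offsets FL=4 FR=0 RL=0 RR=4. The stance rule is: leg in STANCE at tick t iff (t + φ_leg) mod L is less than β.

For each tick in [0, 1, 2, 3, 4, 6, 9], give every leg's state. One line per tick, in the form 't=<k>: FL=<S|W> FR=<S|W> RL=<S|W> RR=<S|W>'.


t=0: FL=S FR=S RL=S RR=S
t=1: FL=S FR=S RL=S RR=S
t=2: FL=W FR=S RL=S RR=W
t=3: FL=W FR=S RL=S RR=W
t=4: FL=S FR=S RL=S RR=S
t=6: FL=S FR=W RL=W RR=S
t=9: FL=S FR=S RL=S RR=S

t=0: phase=(4,0,0,4) vs β=6 → FL=S FR=S RL=S RR=S
t=1: phase=(5,1,1,5) vs β=6 → FL=S FR=S RL=S RR=S
t=2: phase=(6,2,2,6) vs β=6 → FL=W FR=S RL=S RR=W
t=3: phase=(7,3,3,7) vs β=6 → FL=W FR=S RL=S RR=W
t=4: phase=(0,4,4,0) vs β=6 → FL=S FR=S RL=S RR=S
t=6: phase=(2,6,6,2) vs β=6 → FL=S FR=W RL=W RR=S
t=9: phase=(5,1,1,5) vs β=6 → FL=S FR=S RL=S RR=S


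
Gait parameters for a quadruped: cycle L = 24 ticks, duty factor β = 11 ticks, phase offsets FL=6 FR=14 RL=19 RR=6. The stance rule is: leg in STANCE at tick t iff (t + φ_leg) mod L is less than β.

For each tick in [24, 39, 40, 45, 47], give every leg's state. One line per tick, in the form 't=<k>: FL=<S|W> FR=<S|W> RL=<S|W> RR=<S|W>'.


t=24: FL=S FR=W RL=W RR=S
t=39: FL=W FR=S RL=S RR=W
t=40: FL=W FR=S RL=W RR=W
t=45: FL=S FR=W RL=W RR=S
t=47: FL=S FR=W RL=W RR=S

t=24: phase=(6,14,19,6) vs β=11 → FL=S FR=W RL=W RR=S
t=39: phase=(21,5,10,21) vs β=11 → FL=W FR=S RL=S RR=W
t=40: phase=(22,6,11,22) vs β=11 → FL=W FR=S RL=W RR=W
t=45: phase=(3,11,16,3) vs β=11 → FL=S FR=W RL=W RR=S
t=47: phase=(5,13,18,5) vs β=11 → FL=S FR=W RL=W RR=S


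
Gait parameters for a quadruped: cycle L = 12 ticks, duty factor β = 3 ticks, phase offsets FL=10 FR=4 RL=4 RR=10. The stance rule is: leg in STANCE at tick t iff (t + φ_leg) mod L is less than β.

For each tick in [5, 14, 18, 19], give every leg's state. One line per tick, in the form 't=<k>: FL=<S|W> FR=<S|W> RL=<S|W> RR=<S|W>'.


t=5: phase=(3,9,9,3) vs β=3 → FL=W FR=W RL=W RR=W
t=14: phase=(0,6,6,0) vs β=3 → FL=S FR=W RL=W RR=S
t=18: phase=(4,10,10,4) vs β=3 → FL=W FR=W RL=W RR=W
t=19: phase=(5,11,11,5) vs β=3 → FL=W FR=W RL=W RR=W

t=5: FL=W FR=W RL=W RR=W
t=14: FL=S FR=W RL=W RR=S
t=18: FL=W FR=W RL=W RR=W
t=19: FL=W FR=W RL=W RR=W


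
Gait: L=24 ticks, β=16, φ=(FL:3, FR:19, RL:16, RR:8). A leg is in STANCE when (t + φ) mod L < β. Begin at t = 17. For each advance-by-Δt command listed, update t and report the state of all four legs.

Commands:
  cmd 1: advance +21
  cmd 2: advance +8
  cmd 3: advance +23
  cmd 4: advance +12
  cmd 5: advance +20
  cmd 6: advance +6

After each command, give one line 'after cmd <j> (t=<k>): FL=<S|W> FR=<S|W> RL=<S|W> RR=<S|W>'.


start t=17: FL=W FR=S RL=S RR=S
cmd 1: advance +21 → t=38, phase=(17,9,6,22) → FL=W FR=S RL=S RR=W
cmd 2: advance +8 → t=46, phase=(1,17,14,6) → FL=S FR=W RL=S RR=S
cmd 3: advance +23 → t=69, phase=(0,16,13,5) → FL=S FR=W RL=S RR=S
cmd 4: advance +12 → t=81, phase=(12,4,1,17) → FL=S FR=S RL=S RR=W
cmd 5: advance +20 → t=101, phase=(8,0,21,13) → FL=S FR=S RL=W RR=S
cmd 6: advance +6 → t=107, phase=(14,6,3,19) → FL=S FR=S RL=S RR=W

after cmd 1 (t=38): FL=W FR=S RL=S RR=W
after cmd 2 (t=46): FL=S FR=W RL=S RR=S
after cmd 3 (t=69): FL=S FR=W RL=S RR=S
after cmd 4 (t=81): FL=S FR=S RL=S RR=W
after cmd 5 (t=101): FL=S FR=S RL=W RR=S
after cmd 6 (t=107): FL=S FR=S RL=S RR=W


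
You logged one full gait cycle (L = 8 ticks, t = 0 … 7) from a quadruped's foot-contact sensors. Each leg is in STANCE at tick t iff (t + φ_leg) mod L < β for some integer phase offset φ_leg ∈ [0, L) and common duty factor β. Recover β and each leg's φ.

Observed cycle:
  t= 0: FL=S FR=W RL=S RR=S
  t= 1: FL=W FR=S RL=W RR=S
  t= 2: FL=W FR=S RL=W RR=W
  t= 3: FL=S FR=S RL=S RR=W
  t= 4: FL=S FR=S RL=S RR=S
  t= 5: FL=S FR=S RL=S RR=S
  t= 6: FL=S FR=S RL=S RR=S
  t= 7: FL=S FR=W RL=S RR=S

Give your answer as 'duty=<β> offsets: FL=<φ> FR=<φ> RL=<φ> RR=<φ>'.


duty β = stance ticks per leg = 6
FL: stance ticks = 6; W→S at t=3 → φ=5
FR: stance ticks = 6; W→S at t=1 → φ=7
RL: stance ticks = 6; W→S at t=3 → φ=5
RR: stance ticks = 6; W→S at t=4 → φ=4

duty=6 offsets: FL=5 FR=7 RL=5 RR=4


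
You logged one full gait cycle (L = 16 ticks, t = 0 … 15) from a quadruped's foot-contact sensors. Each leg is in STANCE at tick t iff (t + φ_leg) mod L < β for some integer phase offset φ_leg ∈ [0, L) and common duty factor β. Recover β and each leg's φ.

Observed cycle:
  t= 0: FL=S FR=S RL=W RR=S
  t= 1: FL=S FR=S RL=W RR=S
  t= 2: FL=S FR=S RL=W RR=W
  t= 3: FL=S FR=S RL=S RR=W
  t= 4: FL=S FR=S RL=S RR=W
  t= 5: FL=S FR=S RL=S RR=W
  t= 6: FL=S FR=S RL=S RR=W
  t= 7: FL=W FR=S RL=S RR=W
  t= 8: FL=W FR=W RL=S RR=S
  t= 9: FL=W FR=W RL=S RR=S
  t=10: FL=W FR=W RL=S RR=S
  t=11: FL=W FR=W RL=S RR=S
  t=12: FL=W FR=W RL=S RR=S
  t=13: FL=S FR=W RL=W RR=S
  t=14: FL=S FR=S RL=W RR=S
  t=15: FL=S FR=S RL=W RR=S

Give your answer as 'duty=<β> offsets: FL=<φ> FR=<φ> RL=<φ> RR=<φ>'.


duty=10 offsets: FL=3 FR=2 RL=13 RR=8

duty β = stance ticks per leg = 10
FL: stance ticks = 10; W→S at t=13 → φ=3
FR: stance ticks = 10; W→S at t=14 → φ=2
RL: stance ticks = 10; W→S at t=3 → φ=13
RR: stance ticks = 10; W→S at t=8 → φ=8


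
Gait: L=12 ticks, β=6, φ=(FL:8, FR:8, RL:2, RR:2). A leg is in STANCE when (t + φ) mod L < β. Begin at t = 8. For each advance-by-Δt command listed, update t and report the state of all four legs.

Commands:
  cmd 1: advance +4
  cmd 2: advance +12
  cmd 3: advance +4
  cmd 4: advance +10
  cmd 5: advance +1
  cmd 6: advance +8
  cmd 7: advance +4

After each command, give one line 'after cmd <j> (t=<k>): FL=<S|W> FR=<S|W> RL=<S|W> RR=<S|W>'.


after cmd 1 (t=12): FL=W FR=W RL=S RR=S
after cmd 2 (t=24): FL=W FR=W RL=S RR=S
after cmd 3 (t=28): FL=S FR=S RL=W RR=W
after cmd 4 (t=38): FL=W FR=W RL=S RR=S
after cmd 5 (t=39): FL=W FR=W RL=S RR=S
after cmd 6 (t=47): FL=W FR=W RL=S RR=S
after cmd 7 (t=51): FL=W FR=W RL=S RR=S

start t=8: FL=S FR=S RL=W RR=W
cmd 1: advance +4 → t=12, phase=(8,8,2,2) → FL=W FR=W RL=S RR=S
cmd 2: advance +12 → t=24, phase=(8,8,2,2) → FL=W FR=W RL=S RR=S
cmd 3: advance +4 → t=28, phase=(0,0,6,6) → FL=S FR=S RL=W RR=W
cmd 4: advance +10 → t=38, phase=(10,10,4,4) → FL=W FR=W RL=S RR=S
cmd 5: advance +1 → t=39, phase=(11,11,5,5) → FL=W FR=W RL=S RR=S
cmd 6: advance +8 → t=47, phase=(7,7,1,1) → FL=W FR=W RL=S RR=S
cmd 7: advance +4 → t=51, phase=(11,11,5,5) → FL=W FR=W RL=S RR=S


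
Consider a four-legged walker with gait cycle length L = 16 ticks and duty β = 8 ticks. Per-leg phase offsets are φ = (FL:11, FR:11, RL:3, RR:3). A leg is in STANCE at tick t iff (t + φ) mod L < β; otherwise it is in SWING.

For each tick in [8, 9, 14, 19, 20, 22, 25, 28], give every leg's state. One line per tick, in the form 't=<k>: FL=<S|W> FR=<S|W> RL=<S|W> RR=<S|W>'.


t=8: FL=S FR=S RL=W RR=W
t=9: FL=S FR=S RL=W RR=W
t=14: FL=W FR=W RL=S RR=S
t=19: FL=W FR=W RL=S RR=S
t=20: FL=W FR=W RL=S RR=S
t=22: FL=S FR=S RL=W RR=W
t=25: FL=S FR=S RL=W RR=W
t=28: FL=S FR=S RL=W RR=W

t=8: phase=(3,3,11,11) vs β=8 → FL=S FR=S RL=W RR=W
t=9: phase=(4,4,12,12) vs β=8 → FL=S FR=S RL=W RR=W
t=14: phase=(9,9,1,1) vs β=8 → FL=W FR=W RL=S RR=S
t=19: phase=(14,14,6,6) vs β=8 → FL=W FR=W RL=S RR=S
t=20: phase=(15,15,7,7) vs β=8 → FL=W FR=W RL=S RR=S
t=22: phase=(1,1,9,9) vs β=8 → FL=S FR=S RL=W RR=W
t=25: phase=(4,4,12,12) vs β=8 → FL=S FR=S RL=W RR=W
t=28: phase=(7,7,15,15) vs β=8 → FL=S FR=S RL=W RR=W


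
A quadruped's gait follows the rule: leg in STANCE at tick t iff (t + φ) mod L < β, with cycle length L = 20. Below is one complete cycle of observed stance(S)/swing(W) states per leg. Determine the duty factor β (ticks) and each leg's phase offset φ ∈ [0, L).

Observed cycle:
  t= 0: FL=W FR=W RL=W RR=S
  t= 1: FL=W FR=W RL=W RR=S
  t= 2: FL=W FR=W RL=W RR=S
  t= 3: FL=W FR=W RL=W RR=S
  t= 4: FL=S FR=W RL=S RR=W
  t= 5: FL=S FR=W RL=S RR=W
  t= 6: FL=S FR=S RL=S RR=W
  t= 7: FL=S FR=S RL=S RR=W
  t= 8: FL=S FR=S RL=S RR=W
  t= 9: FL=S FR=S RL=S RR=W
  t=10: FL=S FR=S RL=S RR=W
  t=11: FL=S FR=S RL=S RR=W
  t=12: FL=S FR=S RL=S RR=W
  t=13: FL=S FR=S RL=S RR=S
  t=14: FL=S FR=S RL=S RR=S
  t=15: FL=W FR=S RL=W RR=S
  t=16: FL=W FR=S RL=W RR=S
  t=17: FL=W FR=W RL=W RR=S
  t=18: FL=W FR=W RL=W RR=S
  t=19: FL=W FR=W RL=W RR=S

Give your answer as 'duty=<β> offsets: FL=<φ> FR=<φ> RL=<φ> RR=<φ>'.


duty=11 offsets: FL=16 FR=14 RL=16 RR=7

duty β = stance ticks per leg = 11
FL: stance ticks = 11; W→S at t=4 → φ=16
FR: stance ticks = 11; W→S at t=6 → φ=14
RL: stance ticks = 11; W→S at t=4 → φ=16
RR: stance ticks = 11; W→S at t=13 → φ=7


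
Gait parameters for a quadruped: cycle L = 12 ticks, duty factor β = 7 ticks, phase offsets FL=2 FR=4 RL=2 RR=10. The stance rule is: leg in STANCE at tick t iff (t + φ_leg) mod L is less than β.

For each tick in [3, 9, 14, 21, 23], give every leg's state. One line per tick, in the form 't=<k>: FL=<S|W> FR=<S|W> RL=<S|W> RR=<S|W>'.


t=3: phase=(5,7,5,1) vs β=7 → FL=S FR=W RL=S RR=S
t=9: phase=(11,1,11,7) vs β=7 → FL=W FR=S RL=W RR=W
t=14: phase=(4,6,4,0) vs β=7 → FL=S FR=S RL=S RR=S
t=21: phase=(11,1,11,7) vs β=7 → FL=W FR=S RL=W RR=W
t=23: phase=(1,3,1,9) vs β=7 → FL=S FR=S RL=S RR=W

t=3: FL=S FR=W RL=S RR=S
t=9: FL=W FR=S RL=W RR=W
t=14: FL=S FR=S RL=S RR=S
t=21: FL=W FR=S RL=W RR=W
t=23: FL=S FR=S RL=S RR=W


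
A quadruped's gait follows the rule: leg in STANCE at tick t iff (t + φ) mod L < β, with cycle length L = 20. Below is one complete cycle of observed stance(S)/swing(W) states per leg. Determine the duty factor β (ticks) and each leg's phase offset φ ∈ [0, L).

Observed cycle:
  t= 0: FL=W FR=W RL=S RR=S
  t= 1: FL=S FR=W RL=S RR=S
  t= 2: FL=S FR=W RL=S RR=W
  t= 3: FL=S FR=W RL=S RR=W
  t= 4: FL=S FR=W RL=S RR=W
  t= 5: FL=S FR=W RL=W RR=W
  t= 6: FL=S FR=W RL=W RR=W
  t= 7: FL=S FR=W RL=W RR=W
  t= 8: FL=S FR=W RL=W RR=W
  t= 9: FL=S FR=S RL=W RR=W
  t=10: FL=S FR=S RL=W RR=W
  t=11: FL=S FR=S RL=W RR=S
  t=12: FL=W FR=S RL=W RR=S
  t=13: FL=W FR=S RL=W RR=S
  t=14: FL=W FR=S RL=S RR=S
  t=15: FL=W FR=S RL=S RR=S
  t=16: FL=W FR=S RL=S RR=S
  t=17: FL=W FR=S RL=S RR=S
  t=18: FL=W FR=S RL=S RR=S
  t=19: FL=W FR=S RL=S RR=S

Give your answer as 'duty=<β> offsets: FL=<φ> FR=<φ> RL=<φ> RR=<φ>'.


duty β = stance ticks per leg = 11
FL: stance ticks = 11; W→S at t=1 → φ=19
FR: stance ticks = 11; W→S at t=9 → φ=11
RL: stance ticks = 11; W→S at t=14 → φ=6
RR: stance ticks = 11; W→S at t=11 → φ=9

duty=11 offsets: FL=19 FR=11 RL=6 RR=9


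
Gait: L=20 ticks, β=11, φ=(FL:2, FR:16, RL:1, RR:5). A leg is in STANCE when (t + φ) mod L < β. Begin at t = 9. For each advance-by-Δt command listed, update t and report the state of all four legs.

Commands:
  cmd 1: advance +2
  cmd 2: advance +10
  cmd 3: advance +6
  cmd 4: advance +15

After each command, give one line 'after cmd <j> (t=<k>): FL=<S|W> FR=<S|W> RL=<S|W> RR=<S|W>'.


start t=9: FL=W FR=S RL=S RR=W
cmd 1: advance +2 → t=11, phase=(13,7,12,16) → FL=W FR=S RL=W RR=W
cmd 2: advance +10 → t=21, phase=(3,17,2,6) → FL=S FR=W RL=S RR=S
cmd 3: advance +6 → t=27, phase=(9,3,8,12) → FL=S FR=S RL=S RR=W
cmd 4: advance +15 → t=42, phase=(4,18,3,7) → FL=S FR=W RL=S RR=S

after cmd 1 (t=11): FL=W FR=S RL=W RR=W
after cmd 2 (t=21): FL=S FR=W RL=S RR=S
after cmd 3 (t=27): FL=S FR=S RL=S RR=W
after cmd 4 (t=42): FL=S FR=W RL=S RR=S


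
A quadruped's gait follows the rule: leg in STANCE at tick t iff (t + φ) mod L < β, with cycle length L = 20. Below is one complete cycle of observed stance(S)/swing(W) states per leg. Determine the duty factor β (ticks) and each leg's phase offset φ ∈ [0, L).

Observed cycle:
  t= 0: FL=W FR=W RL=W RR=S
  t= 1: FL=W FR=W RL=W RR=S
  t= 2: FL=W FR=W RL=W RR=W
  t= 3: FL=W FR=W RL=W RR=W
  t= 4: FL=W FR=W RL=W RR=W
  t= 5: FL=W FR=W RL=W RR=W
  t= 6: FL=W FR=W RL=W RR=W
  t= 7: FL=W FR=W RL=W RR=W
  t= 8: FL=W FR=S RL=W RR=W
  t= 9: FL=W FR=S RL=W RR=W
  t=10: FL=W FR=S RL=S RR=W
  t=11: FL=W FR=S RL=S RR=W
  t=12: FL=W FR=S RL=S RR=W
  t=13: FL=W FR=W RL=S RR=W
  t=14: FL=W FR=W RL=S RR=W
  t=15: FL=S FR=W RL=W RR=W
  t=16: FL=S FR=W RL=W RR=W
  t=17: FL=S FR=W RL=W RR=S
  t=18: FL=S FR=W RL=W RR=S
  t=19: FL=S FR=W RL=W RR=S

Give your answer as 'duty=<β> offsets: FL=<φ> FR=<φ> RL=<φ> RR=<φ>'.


duty=5 offsets: FL=5 FR=12 RL=10 RR=3

duty β = stance ticks per leg = 5
FL: stance ticks = 5; W→S at t=15 → φ=5
FR: stance ticks = 5; W→S at t=8 → φ=12
RL: stance ticks = 5; W→S at t=10 → φ=10
RR: stance ticks = 5; W→S at t=17 → φ=3


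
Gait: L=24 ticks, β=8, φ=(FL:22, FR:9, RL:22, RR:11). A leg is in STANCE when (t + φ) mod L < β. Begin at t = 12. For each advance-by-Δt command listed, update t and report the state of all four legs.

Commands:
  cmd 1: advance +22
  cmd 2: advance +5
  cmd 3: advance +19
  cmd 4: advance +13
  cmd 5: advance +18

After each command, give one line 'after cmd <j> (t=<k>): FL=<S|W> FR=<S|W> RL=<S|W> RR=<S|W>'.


start t=12: FL=W FR=W RL=W RR=W
cmd 1: advance +22 → t=34, phase=(8,19,8,21) → FL=W FR=W RL=W RR=W
cmd 2: advance +5 → t=39, phase=(13,0,13,2) → FL=W FR=S RL=W RR=S
cmd 3: advance +19 → t=58, phase=(8,19,8,21) → FL=W FR=W RL=W RR=W
cmd 4: advance +13 → t=71, phase=(21,8,21,10) → FL=W FR=W RL=W RR=W
cmd 5: advance +18 → t=89, phase=(15,2,15,4) → FL=W FR=S RL=W RR=S

after cmd 1 (t=34): FL=W FR=W RL=W RR=W
after cmd 2 (t=39): FL=W FR=S RL=W RR=S
after cmd 3 (t=58): FL=W FR=W RL=W RR=W
after cmd 4 (t=71): FL=W FR=W RL=W RR=W
after cmd 5 (t=89): FL=W FR=S RL=W RR=S


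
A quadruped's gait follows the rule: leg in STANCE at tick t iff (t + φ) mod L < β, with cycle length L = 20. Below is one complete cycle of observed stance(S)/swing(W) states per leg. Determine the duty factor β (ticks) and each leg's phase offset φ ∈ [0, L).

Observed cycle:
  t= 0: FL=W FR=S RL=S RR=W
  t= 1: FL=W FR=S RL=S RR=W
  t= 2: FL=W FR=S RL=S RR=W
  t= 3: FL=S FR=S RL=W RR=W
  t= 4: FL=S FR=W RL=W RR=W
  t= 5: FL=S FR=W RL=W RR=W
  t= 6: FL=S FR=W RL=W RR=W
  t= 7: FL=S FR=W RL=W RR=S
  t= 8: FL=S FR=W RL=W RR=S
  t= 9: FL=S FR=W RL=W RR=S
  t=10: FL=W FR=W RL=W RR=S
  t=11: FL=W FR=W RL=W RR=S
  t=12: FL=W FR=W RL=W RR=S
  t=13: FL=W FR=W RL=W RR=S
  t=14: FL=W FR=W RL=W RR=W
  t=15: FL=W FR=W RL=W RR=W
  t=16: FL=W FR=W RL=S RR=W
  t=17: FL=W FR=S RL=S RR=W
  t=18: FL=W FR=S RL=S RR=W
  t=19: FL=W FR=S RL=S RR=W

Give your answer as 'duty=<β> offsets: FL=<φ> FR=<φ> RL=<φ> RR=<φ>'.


duty=7 offsets: FL=17 FR=3 RL=4 RR=13

duty β = stance ticks per leg = 7
FL: stance ticks = 7; W→S at t=3 → φ=17
FR: stance ticks = 7; W→S at t=17 → φ=3
RL: stance ticks = 7; W→S at t=16 → φ=4
RR: stance ticks = 7; W→S at t=7 → φ=13


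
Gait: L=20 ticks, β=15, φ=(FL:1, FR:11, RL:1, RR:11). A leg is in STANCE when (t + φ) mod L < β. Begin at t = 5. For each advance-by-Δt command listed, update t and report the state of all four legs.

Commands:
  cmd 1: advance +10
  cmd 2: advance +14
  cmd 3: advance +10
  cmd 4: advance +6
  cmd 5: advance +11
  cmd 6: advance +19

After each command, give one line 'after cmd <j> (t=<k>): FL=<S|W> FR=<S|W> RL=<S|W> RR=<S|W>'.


start t=5: FL=S FR=W RL=S RR=W
cmd 1: advance +10 → t=15, phase=(16,6,16,6) → FL=W FR=S RL=W RR=S
cmd 2: advance +14 → t=29, phase=(10,0,10,0) → FL=S FR=S RL=S RR=S
cmd 3: advance +10 → t=39, phase=(0,10,0,10) → FL=S FR=S RL=S RR=S
cmd 4: advance +6 → t=45, phase=(6,16,6,16) → FL=S FR=W RL=S RR=W
cmd 5: advance +11 → t=56, phase=(17,7,17,7) → FL=W FR=S RL=W RR=S
cmd 6: advance +19 → t=75, phase=(16,6,16,6) → FL=W FR=S RL=W RR=S

after cmd 1 (t=15): FL=W FR=S RL=W RR=S
after cmd 2 (t=29): FL=S FR=S RL=S RR=S
after cmd 3 (t=39): FL=S FR=S RL=S RR=S
after cmd 4 (t=45): FL=S FR=W RL=S RR=W
after cmd 5 (t=56): FL=W FR=S RL=W RR=S
after cmd 6 (t=75): FL=W FR=S RL=W RR=S


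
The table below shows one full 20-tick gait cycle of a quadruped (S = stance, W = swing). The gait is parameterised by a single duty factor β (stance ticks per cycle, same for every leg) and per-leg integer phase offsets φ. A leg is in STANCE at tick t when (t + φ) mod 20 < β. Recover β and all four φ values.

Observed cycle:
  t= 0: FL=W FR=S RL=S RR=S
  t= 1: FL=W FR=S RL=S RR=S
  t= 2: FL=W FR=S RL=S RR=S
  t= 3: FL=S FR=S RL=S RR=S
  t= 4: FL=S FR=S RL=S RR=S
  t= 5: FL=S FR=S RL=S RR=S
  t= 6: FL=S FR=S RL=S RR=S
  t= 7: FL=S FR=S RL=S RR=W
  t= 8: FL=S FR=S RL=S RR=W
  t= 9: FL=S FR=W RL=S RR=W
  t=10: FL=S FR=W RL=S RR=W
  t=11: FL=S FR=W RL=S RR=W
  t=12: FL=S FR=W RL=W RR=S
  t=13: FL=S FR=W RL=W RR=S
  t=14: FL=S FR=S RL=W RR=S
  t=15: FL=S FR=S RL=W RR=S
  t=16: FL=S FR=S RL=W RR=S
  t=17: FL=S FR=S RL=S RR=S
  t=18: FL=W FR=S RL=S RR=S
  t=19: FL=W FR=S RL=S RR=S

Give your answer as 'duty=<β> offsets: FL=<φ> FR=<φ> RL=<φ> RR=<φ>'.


duty=15 offsets: FL=17 FR=6 RL=3 RR=8

duty β = stance ticks per leg = 15
FL: stance ticks = 15; W→S at t=3 → φ=17
FR: stance ticks = 15; W→S at t=14 → φ=6
RL: stance ticks = 15; W→S at t=17 → φ=3
RR: stance ticks = 15; W→S at t=12 → φ=8


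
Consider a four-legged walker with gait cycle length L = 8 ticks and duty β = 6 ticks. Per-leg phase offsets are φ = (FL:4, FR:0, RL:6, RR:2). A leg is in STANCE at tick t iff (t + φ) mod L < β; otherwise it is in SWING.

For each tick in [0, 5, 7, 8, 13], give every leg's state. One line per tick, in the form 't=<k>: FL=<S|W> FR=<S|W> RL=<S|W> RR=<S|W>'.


t=0: phase=(4,0,6,2) vs β=6 → FL=S FR=S RL=W RR=S
t=5: phase=(1,5,3,7) vs β=6 → FL=S FR=S RL=S RR=W
t=7: phase=(3,7,5,1) vs β=6 → FL=S FR=W RL=S RR=S
t=8: phase=(4,0,6,2) vs β=6 → FL=S FR=S RL=W RR=S
t=13: phase=(1,5,3,7) vs β=6 → FL=S FR=S RL=S RR=W

t=0: FL=S FR=S RL=W RR=S
t=5: FL=S FR=S RL=S RR=W
t=7: FL=S FR=W RL=S RR=S
t=8: FL=S FR=S RL=W RR=S
t=13: FL=S FR=S RL=S RR=W


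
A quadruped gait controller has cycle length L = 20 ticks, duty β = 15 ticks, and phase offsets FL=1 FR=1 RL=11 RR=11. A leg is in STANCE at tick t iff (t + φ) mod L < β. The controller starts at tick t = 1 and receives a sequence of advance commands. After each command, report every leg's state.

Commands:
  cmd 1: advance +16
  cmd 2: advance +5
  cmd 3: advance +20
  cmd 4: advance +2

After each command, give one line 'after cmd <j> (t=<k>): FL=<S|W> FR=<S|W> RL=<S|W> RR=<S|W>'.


after cmd 1 (t=17): FL=W FR=W RL=S RR=S
after cmd 2 (t=22): FL=S FR=S RL=S RR=S
after cmd 3 (t=42): FL=S FR=S RL=S RR=S
after cmd 4 (t=44): FL=S FR=S RL=W RR=W

start t=1: FL=S FR=S RL=S RR=S
cmd 1: advance +16 → t=17, phase=(18,18,8,8) → FL=W FR=W RL=S RR=S
cmd 2: advance +5 → t=22, phase=(3,3,13,13) → FL=S FR=S RL=S RR=S
cmd 3: advance +20 → t=42, phase=(3,3,13,13) → FL=S FR=S RL=S RR=S
cmd 4: advance +2 → t=44, phase=(5,5,15,15) → FL=S FR=S RL=W RR=W


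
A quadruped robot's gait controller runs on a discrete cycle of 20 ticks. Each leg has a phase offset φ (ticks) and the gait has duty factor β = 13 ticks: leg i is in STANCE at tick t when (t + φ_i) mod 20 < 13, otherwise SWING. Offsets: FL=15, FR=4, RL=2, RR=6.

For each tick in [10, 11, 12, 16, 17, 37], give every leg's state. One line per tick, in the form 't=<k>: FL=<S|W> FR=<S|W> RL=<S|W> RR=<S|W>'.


t=10: FL=S FR=W RL=S RR=W
t=11: FL=S FR=W RL=W RR=W
t=12: FL=S FR=W RL=W RR=W
t=16: FL=S FR=S RL=W RR=S
t=17: FL=S FR=S RL=W RR=S
t=37: FL=S FR=S RL=W RR=S

t=10: phase=(5,14,12,16) vs β=13 → FL=S FR=W RL=S RR=W
t=11: phase=(6,15,13,17) vs β=13 → FL=S FR=W RL=W RR=W
t=12: phase=(7,16,14,18) vs β=13 → FL=S FR=W RL=W RR=W
t=16: phase=(11,0,18,2) vs β=13 → FL=S FR=S RL=W RR=S
t=17: phase=(12,1,19,3) vs β=13 → FL=S FR=S RL=W RR=S
t=37: phase=(12,1,19,3) vs β=13 → FL=S FR=S RL=W RR=S


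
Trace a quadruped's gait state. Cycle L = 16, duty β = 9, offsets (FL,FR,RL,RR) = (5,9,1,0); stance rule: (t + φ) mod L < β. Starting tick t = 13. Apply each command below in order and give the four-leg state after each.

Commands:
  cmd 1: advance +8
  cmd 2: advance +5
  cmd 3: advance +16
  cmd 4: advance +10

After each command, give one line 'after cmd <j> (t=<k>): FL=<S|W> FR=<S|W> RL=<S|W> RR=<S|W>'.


after cmd 1 (t=21): FL=W FR=W RL=S RR=S
after cmd 2 (t=26): FL=W FR=S RL=W RR=W
after cmd 3 (t=42): FL=W FR=S RL=W RR=W
after cmd 4 (t=52): FL=W FR=W RL=S RR=S

start t=13: FL=S FR=S RL=W RR=W
cmd 1: advance +8 → t=21, phase=(10,14,6,5) → FL=W FR=W RL=S RR=S
cmd 2: advance +5 → t=26, phase=(15,3,11,10) → FL=W FR=S RL=W RR=W
cmd 3: advance +16 → t=42, phase=(15,3,11,10) → FL=W FR=S RL=W RR=W
cmd 4: advance +10 → t=52, phase=(9,13,5,4) → FL=W FR=W RL=S RR=S


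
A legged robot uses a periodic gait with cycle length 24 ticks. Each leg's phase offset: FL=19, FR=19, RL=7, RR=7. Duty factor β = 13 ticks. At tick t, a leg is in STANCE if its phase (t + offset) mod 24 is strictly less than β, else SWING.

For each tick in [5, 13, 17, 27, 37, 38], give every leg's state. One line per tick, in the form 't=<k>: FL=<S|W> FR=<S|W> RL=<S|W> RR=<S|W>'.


t=5: FL=S FR=S RL=S RR=S
t=13: FL=S FR=S RL=W RR=W
t=17: FL=S FR=S RL=S RR=S
t=27: FL=W FR=W RL=S RR=S
t=37: FL=S FR=S RL=W RR=W
t=38: FL=S FR=S RL=W RR=W

t=5: phase=(0,0,12,12) vs β=13 → FL=S FR=S RL=S RR=S
t=13: phase=(8,8,20,20) vs β=13 → FL=S FR=S RL=W RR=W
t=17: phase=(12,12,0,0) vs β=13 → FL=S FR=S RL=S RR=S
t=27: phase=(22,22,10,10) vs β=13 → FL=W FR=W RL=S RR=S
t=37: phase=(8,8,20,20) vs β=13 → FL=S FR=S RL=W RR=W
t=38: phase=(9,9,21,21) vs β=13 → FL=S FR=S RL=W RR=W


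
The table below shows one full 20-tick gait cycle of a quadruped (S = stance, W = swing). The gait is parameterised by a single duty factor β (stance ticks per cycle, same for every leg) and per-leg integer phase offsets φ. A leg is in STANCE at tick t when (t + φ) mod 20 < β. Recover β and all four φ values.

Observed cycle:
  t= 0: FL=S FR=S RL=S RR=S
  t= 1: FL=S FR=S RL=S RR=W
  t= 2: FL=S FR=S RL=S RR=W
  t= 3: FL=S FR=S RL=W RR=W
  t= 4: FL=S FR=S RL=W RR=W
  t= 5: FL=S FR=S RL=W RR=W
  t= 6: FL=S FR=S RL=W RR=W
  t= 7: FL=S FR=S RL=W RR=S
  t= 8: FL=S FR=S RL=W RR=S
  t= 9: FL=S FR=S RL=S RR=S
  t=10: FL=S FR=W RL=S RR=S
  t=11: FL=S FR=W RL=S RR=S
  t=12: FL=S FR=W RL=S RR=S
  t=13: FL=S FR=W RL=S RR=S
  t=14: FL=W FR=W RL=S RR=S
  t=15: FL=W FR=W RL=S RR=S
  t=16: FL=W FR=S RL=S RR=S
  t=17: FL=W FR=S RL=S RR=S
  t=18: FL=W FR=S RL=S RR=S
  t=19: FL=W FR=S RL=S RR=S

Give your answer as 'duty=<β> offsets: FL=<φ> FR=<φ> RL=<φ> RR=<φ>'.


duty=14 offsets: FL=0 FR=4 RL=11 RR=13

duty β = stance ticks per leg = 14
FL: stance ticks = 14; W→S at t=0 → φ=0
FR: stance ticks = 14; W→S at t=16 → φ=4
RL: stance ticks = 14; W→S at t=9 → φ=11
RR: stance ticks = 14; W→S at t=7 → φ=13


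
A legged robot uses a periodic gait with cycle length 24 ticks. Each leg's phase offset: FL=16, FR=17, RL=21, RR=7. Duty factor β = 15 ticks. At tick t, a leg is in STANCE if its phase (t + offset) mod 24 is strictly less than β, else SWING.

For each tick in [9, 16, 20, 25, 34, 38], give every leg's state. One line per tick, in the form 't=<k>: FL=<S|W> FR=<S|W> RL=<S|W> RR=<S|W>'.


t=9: phase=(1,2,6,16) vs β=15 → FL=S FR=S RL=S RR=W
t=16: phase=(8,9,13,23) vs β=15 → FL=S FR=S RL=S RR=W
t=20: phase=(12,13,17,3) vs β=15 → FL=S FR=S RL=W RR=S
t=25: phase=(17,18,22,8) vs β=15 → FL=W FR=W RL=W RR=S
t=34: phase=(2,3,7,17) vs β=15 → FL=S FR=S RL=S RR=W
t=38: phase=(6,7,11,21) vs β=15 → FL=S FR=S RL=S RR=W

t=9: FL=S FR=S RL=S RR=W
t=16: FL=S FR=S RL=S RR=W
t=20: FL=S FR=S RL=W RR=S
t=25: FL=W FR=W RL=W RR=S
t=34: FL=S FR=S RL=S RR=W
t=38: FL=S FR=S RL=S RR=W


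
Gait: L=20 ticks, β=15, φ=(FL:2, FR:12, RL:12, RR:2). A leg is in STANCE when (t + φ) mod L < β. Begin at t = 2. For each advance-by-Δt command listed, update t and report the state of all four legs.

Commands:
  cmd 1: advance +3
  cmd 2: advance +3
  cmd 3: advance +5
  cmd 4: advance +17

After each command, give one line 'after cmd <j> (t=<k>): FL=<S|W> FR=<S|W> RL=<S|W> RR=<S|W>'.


start t=2: FL=S FR=S RL=S RR=S
cmd 1: advance +3 → t=5, phase=(7,17,17,7) → FL=S FR=W RL=W RR=S
cmd 2: advance +3 → t=8, phase=(10,0,0,10) → FL=S FR=S RL=S RR=S
cmd 3: advance +5 → t=13, phase=(15,5,5,15) → FL=W FR=S RL=S RR=W
cmd 4: advance +17 → t=30, phase=(12,2,2,12) → FL=S FR=S RL=S RR=S

after cmd 1 (t=5): FL=S FR=W RL=W RR=S
after cmd 2 (t=8): FL=S FR=S RL=S RR=S
after cmd 3 (t=13): FL=W FR=S RL=S RR=W
after cmd 4 (t=30): FL=S FR=S RL=S RR=S


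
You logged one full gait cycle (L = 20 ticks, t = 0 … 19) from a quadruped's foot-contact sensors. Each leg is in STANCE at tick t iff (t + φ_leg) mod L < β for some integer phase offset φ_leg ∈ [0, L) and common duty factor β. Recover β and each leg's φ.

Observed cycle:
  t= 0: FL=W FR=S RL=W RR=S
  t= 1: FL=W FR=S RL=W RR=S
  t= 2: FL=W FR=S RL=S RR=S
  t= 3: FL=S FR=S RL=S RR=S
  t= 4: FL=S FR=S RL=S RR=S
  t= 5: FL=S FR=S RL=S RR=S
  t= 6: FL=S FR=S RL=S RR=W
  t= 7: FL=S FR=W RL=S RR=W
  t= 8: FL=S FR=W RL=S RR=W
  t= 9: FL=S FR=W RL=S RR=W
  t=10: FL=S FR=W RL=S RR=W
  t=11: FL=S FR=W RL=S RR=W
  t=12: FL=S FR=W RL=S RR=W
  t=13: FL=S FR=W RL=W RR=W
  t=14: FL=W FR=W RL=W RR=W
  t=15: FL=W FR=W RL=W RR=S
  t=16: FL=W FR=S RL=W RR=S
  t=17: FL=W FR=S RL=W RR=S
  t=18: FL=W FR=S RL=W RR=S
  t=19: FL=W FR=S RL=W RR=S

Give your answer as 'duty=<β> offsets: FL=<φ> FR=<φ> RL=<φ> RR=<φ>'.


duty β = stance ticks per leg = 11
FL: stance ticks = 11; W→S at t=3 → φ=17
FR: stance ticks = 11; W→S at t=16 → φ=4
RL: stance ticks = 11; W→S at t=2 → φ=18
RR: stance ticks = 11; W→S at t=15 → φ=5

duty=11 offsets: FL=17 FR=4 RL=18 RR=5


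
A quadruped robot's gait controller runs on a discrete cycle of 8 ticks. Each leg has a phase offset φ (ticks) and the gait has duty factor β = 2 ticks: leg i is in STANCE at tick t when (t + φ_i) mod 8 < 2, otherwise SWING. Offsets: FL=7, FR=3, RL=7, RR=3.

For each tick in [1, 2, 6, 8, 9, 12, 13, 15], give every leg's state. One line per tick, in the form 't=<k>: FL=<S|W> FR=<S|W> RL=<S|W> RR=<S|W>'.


t=1: FL=S FR=W RL=S RR=W
t=2: FL=S FR=W RL=S RR=W
t=6: FL=W FR=S RL=W RR=S
t=8: FL=W FR=W RL=W RR=W
t=9: FL=S FR=W RL=S RR=W
t=12: FL=W FR=W RL=W RR=W
t=13: FL=W FR=S RL=W RR=S
t=15: FL=W FR=W RL=W RR=W

t=1: phase=(0,4,0,4) vs β=2 → FL=S FR=W RL=S RR=W
t=2: phase=(1,5,1,5) vs β=2 → FL=S FR=W RL=S RR=W
t=6: phase=(5,1,5,1) vs β=2 → FL=W FR=S RL=W RR=S
t=8: phase=(7,3,7,3) vs β=2 → FL=W FR=W RL=W RR=W
t=9: phase=(0,4,0,4) vs β=2 → FL=S FR=W RL=S RR=W
t=12: phase=(3,7,3,7) vs β=2 → FL=W FR=W RL=W RR=W
t=13: phase=(4,0,4,0) vs β=2 → FL=W FR=S RL=W RR=S
t=15: phase=(6,2,6,2) vs β=2 → FL=W FR=W RL=W RR=W


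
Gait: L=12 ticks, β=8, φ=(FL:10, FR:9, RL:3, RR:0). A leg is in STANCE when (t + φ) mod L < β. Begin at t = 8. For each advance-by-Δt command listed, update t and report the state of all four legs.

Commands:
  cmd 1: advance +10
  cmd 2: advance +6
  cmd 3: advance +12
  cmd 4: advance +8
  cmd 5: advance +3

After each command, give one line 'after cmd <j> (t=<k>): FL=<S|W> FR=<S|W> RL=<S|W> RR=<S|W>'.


after cmd 1 (t=18): FL=S FR=S RL=W RR=S
after cmd 2 (t=24): FL=W FR=W RL=S RR=S
after cmd 3 (t=36): FL=W FR=W RL=S RR=S
after cmd 4 (t=44): FL=S FR=S RL=W RR=W
after cmd 5 (t=47): FL=W FR=W RL=S RR=W

start t=8: FL=S FR=S RL=W RR=W
cmd 1: advance +10 → t=18, phase=(4,3,9,6) → FL=S FR=S RL=W RR=S
cmd 2: advance +6 → t=24, phase=(10,9,3,0) → FL=W FR=W RL=S RR=S
cmd 3: advance +12 → t=36, phase=(10,9,3,0) → FL=W FR=W RL=S RR=S
cmd 4: advance +8 → t=44, phase=(6,5,11,8) → FL=S FR=S RL=W RR=W
cmd 5: advance +3 → t=47, phase=(9,8,2,11) → FL=W FR=W RL=S RR=W


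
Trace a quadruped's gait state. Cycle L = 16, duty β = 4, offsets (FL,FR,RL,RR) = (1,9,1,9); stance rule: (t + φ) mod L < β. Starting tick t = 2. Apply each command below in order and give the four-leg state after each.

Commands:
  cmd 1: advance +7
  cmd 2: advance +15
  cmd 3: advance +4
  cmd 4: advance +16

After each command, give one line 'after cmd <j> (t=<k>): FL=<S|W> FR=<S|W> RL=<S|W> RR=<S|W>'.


after cmd 1 (t=9): FL=W FR=S RL=W RR=S
after cmd 2 (t=24): FL=W FR=S RL=W RR=S
after cmd 3 (t=28): FL=W FR=W RL=W RR=W
after cmd 4 (t=44): FL=W FR=W RL=W RR=W

start t=2: FL=S FR=W RL=S RR=W
cmd 1: advance +7 → t=9, phase=(10,2,10,2) → FL=W FR=S RL=W RR=S
cmd 2: advance +15 → t=24, phase=(9,1,9,1) → FL=W FR=S RL=W RR=S
cmd 3: advance +4 → t=28, phase=(13,5,13,5) → FL=W FR=W RL=W RR=W
cmd 4: advance +16 → t=44, phase=(13,5,13,5) → FL=W FR=W RL=W RR=W


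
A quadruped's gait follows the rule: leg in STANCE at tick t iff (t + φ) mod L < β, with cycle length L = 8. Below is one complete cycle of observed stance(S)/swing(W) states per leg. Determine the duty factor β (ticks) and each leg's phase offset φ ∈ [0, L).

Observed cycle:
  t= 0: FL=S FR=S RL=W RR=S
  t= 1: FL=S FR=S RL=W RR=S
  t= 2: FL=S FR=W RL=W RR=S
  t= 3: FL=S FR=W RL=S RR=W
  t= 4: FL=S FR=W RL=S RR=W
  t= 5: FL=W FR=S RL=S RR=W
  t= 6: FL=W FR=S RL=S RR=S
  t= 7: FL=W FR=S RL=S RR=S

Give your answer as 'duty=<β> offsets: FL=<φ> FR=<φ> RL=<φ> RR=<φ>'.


duty=5 offsets: FL=0 FR=3 RL=5 RR=2

duty β = stance ticks per leg = 5
FL: stance ticks = 5; W→S at t=0 → φ=0
FR: stance ticks = 5; W→S at t=5 → φ=3
RL: stance ticks = 5; W→S at t=3 → φ=5
RR: stance ticks = 5; W→S at t=6 → φ=2


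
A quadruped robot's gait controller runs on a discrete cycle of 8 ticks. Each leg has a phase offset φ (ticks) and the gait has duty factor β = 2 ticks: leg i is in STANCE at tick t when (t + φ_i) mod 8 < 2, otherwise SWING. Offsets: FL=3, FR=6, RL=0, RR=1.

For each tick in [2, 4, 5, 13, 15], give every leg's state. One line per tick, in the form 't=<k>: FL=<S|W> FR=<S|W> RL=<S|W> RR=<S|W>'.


t=2: FL=W FR=S RL=W RR=W
t=4: FL=W FR=W RL=W RR=W
t=5: FL=S FR=W RL=W RR=W
t=13: FL=S FR=W RL=W RR=W
t=15: FL=W FR=W RL=W RR=S

t=2: phase=(5,0,2,3) vs β=2 → FL=W FR=S RL=W RR=W
t=4: phase=(7,2,4,5) vs β=2 → FL=W FR=W RL=W RR=W
t=5: phase=(0,3,5,6) vs β=2 → FL=S FR=W RL=W RR=W
t=13: phase=(0,3,5,6) vs β=2 → FL=S FR=W RL=W RR=W
t=15: phase=(2,5,7,0) vs β=2 → FL=W FR=W RL=W RR=S


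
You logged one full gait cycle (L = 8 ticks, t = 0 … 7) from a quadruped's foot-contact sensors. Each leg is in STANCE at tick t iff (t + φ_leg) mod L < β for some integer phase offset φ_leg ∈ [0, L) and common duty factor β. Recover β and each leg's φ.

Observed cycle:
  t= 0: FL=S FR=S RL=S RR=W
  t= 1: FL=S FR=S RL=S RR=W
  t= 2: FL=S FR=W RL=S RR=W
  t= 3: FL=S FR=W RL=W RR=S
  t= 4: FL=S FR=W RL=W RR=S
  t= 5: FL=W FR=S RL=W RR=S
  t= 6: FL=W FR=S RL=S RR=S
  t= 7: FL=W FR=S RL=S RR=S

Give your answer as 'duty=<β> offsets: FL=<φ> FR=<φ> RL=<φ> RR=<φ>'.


duty β = stance ticks per leg = 5
FL: stance ticks = 5; W→S at t=0 → φ=0
FR: stance ticks = 5; W→S at t=5 → φ=3
RL: stance ticks = 5; W→S at t=6 → φ=2
RR: stance ticks = 5; W→S at t=3 → φ=5

duty=5 offsets: FL=0 FR=3 RL=2 RR=5


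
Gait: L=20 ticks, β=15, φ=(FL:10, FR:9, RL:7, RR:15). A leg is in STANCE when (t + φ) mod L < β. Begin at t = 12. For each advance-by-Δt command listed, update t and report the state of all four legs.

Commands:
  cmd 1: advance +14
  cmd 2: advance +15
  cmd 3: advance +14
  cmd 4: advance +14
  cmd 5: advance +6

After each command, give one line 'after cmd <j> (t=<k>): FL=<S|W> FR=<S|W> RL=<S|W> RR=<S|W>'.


after cmd 1 (t=26): FL=W FR=W RL=S RR=S
after cmd 2 (t=41): FL=S FR=S RL=S RR=W
after cmd 3 (t=55): FL=S FR=S RL=S RR=S
after cmd 4 (t=69): FL=W FR=W RL=W RR=S
after cmd 5 (t=75): FL=S FR=S RL=S RR=S

start t=12: FL=S FR=S RL=W RR=S
cmd 1: advance +14 → t=26, phase=(16,15,13,1) → FL=W FR=W RL=S RR=S
cmd 2: advance +15 → t=41, phase=(11,10,8,16) → FL=S FR=S RL=S RR=W
cmd 3: advance +14 → t=55, phase=(5,4,2,10) → FL=S FR=S RL=S RR=S
cmd 4: advance +14 → t=69, phase=(19,18,16,4) → FL=W FR=W RL=W RR=S
cmd 5: advance +6 → t=75, phase=(5,4,2,10) → FL=S FR=S RL=S RR=S


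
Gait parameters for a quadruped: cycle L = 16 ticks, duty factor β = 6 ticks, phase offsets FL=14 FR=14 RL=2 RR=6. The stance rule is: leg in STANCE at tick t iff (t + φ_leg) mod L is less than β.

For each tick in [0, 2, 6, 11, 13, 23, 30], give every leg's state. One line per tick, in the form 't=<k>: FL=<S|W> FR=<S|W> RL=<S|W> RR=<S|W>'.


t=0: FL=W FR=W RL=S RR=W
t=2: FL=S FR=S RL=S RR=W
t=6: FL=S FR=S RL=W RR=W
t=11: FL=W FR=W RL=W RR=S
t=13: FL=W FR=W RL=W RR=S
t=23: FL=S FR=S RL=W RR=W
t=30: FL=W FR=W RL=S RR=S

t=0: phase=(14,14,2,6) vs β=6 → FL=W FR=W RL=S RR=W
t=2: phase=(0,0,4,8) vs β=6 → FL=S FR=S RL=S RR=W
t=6: phase=(4,4,8,12) vs β=6 → FL=S FR=S RL=W RR=W
t=11: phase=(9,9,13,1) vs β=6 → FL=W FR=W RL=W RR=S
t=13: phase=(11,11,15,3) vs β=6 → FL=W FR=W RL=W RR=S
t=23: phase=(5,5,9,13) vs β=6 → FL=S FR=S RL=W RR=W
t=30: phase=(12,12,0,4) vs β=6 → FL=W FR=W RL=S RR=S


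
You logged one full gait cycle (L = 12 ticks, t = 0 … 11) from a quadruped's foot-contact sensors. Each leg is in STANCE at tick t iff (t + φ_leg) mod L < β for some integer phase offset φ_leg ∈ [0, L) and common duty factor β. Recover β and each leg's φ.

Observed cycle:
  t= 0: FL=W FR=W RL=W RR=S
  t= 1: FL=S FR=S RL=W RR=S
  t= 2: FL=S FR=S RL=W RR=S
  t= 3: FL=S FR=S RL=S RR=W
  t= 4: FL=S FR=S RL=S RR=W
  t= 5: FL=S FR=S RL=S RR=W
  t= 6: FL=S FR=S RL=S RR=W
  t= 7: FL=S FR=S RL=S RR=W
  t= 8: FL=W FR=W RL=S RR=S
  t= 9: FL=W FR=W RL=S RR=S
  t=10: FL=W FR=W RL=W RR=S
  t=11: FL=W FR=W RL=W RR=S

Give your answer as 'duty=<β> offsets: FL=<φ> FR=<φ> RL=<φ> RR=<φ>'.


duty=7 offsets: FL=11 FR=11 RL=9 RR=4

duty β = stance ticks per leg = 7
FL: stance ticks = 7; W→S at t=1 → φ=11
FR: stance ticks = 7; W→S at t=1 → φ=11
RL: stance ticks = 7; W→S at t=3 → φ=9
RR: stance ticks = 7; W→S at t=8 → φ=4


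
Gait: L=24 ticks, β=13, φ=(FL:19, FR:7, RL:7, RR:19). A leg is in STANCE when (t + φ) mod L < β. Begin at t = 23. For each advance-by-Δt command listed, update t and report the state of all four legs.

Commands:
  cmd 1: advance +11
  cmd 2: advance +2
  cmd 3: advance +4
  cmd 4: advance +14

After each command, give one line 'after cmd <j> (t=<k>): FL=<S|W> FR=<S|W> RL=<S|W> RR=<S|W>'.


start t=23: FL=W FR=S RL=S RR=W
cmd 1: advance +11 → t=34, phase=(5,17,17,5) → FL=S FR=W RL=W RR=S
cmd 2: advance +2 → t=36, phase=(7,19,19,7) → FL=S FR=W RL=W RR=S
cmd 3: advance +4 → t=40, phase=(11,23,23,11) → FL=S FR=W RL=W RR=S
cmd 4: advance +14 → t=54, phase=(1,13,13,1) → FL=S FR=W RL=W RR=S

after cmd 1 (t=34): FL=S FR=W RL=W RR=S
after cmd 2 (t=36): FL=S FR=W RL=W RR=S
after cmd 3 (t=40): FL=S FR=W RL=W RR=S
after cmd 4 (t=54): FL=S FR=W RL=W RR=S


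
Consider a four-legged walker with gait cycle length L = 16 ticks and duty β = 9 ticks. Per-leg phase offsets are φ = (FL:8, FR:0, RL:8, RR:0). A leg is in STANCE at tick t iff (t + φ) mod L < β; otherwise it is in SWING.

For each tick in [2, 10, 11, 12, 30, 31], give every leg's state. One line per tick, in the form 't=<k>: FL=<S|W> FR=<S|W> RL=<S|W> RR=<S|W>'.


t=2: phase=(10,2,10,2) vs β=9 → FL=W FR=S RL=W RR=S
t=10: phase=(2,10,2,10) vs β=9 → FL=S FR=W RL=S RR=W
t=11: phase=(3,11,3,11) vs β=9 → FL=S FR=W RL=S RR=W
t=12: phase=(4,12,4,12) vs β=9 → FL=S FR=W RL=S RR=W
t=30: phase=(6,14,6,14) vs β=9 → FL=S FR=W RL=S RR=W
t=31: phase=(7,15,7,15) vs β=9 → FL=S FR=W RL=S RR=W

t=2: FL=W FR=S RL=W RR=S
t=10: FL=S FR=W RL=S RR=W
t=11: FL=S FR=W RL=S RR=W
t=12: FL=S FR=W RL=S RR=W
t=30: FL=S FR=W RL=S RR=W
t=31: FL=S FR=W RL=S RR=W


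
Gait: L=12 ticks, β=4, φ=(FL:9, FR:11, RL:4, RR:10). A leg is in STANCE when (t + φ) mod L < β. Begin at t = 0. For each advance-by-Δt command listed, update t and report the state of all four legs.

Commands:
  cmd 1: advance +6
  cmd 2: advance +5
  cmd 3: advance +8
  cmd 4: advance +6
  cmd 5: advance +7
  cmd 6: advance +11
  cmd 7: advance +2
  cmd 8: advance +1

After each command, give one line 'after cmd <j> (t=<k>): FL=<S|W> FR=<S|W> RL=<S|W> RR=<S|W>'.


after cmd 1 (t=6): FL=S FR=W RL=W RR=W
after cmd 2 (t=11): FL=W FR=W RL=S RR=W
after cmd 3 (t=19): FL=W FR=W RL=W RR=W
after cmd 4 (t=25): FL=W FR=S RL=W RR=W
after cmd 5 (t=32): FL=W FR=W RL=S RR=W
after cmd 6 (t=43): FL=W FR=W RL=W RR=W
after cmd 7 (t=45): FL=W FR=W RL=S RR=W
after cmd 8 (t=46): FL=W FR=W RL=S RR=W

start t=0: FL=W FR=W RL=W RR=W
cmd 1: advance +6 → t=6, phase=(3,5,10,4) → FL=S FR=W RL=W RR=W
cmd 2: advance +5 → t=11, phase=(8,10,3,9) → FL=W FR=W RL=S RR=W
cmd 3: advance +8 → t=19, phase=(4,6,11,5) → FL=W FR=W RL=W RR=W
cmd 4: advance +6 → t=25, phase=(10,0,5,11) → FL=W FR=S RL=W RR=W
cmd 5: advance +7 → t=32, phase=(5,7,0,6) → FL=W FR=W RL=S RR=W
cmd 6: advance +11 → t=43, phase=(4,6,11,5) → FL=W FR=W RL=W RR=W
cmd 7: advance +2 → t=45, phase=(6,8,1,7) → FL=W FR=W RL=S RR=W
cmd 8: advance +1 → t=46, phase=(7,9,2,8) → FL=W FR=W RL=S RR=W


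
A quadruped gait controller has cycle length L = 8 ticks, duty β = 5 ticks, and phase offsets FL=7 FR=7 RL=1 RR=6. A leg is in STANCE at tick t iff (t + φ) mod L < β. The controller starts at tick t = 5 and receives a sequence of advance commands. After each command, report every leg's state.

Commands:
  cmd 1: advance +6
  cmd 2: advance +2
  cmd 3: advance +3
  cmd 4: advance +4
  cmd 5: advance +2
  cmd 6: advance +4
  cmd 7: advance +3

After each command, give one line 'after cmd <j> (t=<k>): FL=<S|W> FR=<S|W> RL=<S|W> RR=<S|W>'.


start t=5: FL=S FR=S RL=W RR=S
cmd 1: advance +6 → t=11, phase=(2,2,4,1) → FL=S FR=S RL=S RR=S
cmd 2: advance +2 → t=13, phase=(4,4,6,3) → FL=S FR=S RL=W RR=S
cmd 3: advance +3 → t=16, phase=(7,7,1,6) → FL=W FR=W RL=S RR=W
cmd 4: advance +4 → t=20, phase=(3,3,5,2) → FL=S FR=S RL=W RR=S
cmd 5: advance +2 → t=22, phase=(5,5,7,4) → FL=W FR=W RL=W RR=S
cmd 6: advance +4 → t=26, phase=(1,1,3,0) → FL=S FR=S RL=S RR=S
cmd 7: advance +3 → t=29, phase=(4,4,6,3) → FL=S FR=S RL=W RR=S

after cmd 1 (t=11): FL=S FR=S RL=S RR=S
after cmd 2 (t=13): FL=S FR=S RL=W RR=S
after cmd 3 (t=16): FL=W FR=W RL=S RR=W
after cmd 4 (t=20): FL=S FR=S RL=W RR=S
after cmd 5 (t=22): FL=W FR=W RL=W RR=S
after cmd 6 (t=26): FL=S FR=S RL=S RR=S
after cmd 7 (t=29): FL=S FR=S RL=W RR=S
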